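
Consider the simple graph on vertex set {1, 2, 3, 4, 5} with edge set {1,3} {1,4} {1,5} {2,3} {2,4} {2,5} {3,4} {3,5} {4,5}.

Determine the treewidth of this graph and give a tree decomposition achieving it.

Treewidth 3.
One such decomposition:
Bags: B1 = {2, 3, 4, 5}  B2 = {1, 3, 4, 5}
Tree: B1–B2

Every bag has size at most 4, so the width is 4 − 1 = 3 and tw(G) ≤ 3. For the lower bound, the 4 vertices {1, 3, 4, 5} are pairwise adjacent, and any tree decomposition puts a clique entirely inside one bag — forcing width ≥ 3. Therefore the treewidth is 3.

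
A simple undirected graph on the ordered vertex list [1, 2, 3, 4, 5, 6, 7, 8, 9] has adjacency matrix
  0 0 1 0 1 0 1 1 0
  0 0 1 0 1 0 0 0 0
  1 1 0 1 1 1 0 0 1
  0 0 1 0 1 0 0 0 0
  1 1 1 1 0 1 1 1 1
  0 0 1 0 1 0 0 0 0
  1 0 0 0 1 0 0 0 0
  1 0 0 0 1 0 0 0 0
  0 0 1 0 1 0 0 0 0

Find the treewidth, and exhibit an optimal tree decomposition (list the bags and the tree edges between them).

Treewidth 2.
One such decomposition:
Bags: B1 = {1, 5, 8}  B2 = {1, 3, 5}  B3 = {1, 5, 7}  B4 = {3, 4, 5}  B5 = {3, 5, 6}  B6 = {2, 3, 5}  B7 = {3, 5, 9}
Tree: B1–B2, B2–B3, B2–B4, B2–B5, B2–B6, B5–B7

Every bag has size at most 3, so the width is 3 − 1 = 2 and tw(G) ≤ 2. For the lower bound, the 3 vertices {1, 5, 8} are pairwise adjacent, and any tree decomposition puts a clique entirely inside one bag — forcing width ≥ 2. Therefore the treewidth is 2.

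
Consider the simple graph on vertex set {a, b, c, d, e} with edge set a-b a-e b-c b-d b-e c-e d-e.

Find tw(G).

2

A width-2 tree decomposition is:
Bags: B1 = {b, c, e}  B2 = {a, b, e}  B3 = {b, d, e}
Tree: B1–B2, B1–B3
Every bag has size at most 3, so the width is 3 − 1 = 2 and tw(G) ≤ 2. For the lower bound, the 3 vertices {b, d, e} are pairwise adjacent, and any tree decomposition puts a clique entirely inside one bag — forcing width ≥ 2. Therefore the treewidth is 2.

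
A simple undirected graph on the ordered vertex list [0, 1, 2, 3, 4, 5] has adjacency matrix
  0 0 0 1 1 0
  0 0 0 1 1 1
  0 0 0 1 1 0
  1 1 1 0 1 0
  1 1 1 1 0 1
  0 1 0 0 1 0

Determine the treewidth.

2

A width-2 tree decomposition is:
Bags: B1 = {1, 3, 4}  B2 = {0, 3, 4}  B3 = {2, 3, 4}  B4 = {1, 4, 5}
Tree: B1–B2, B1–B3, B1–B4
Every bag has size at most 3, so the width is 3 − 1 = 2 and tw(G) ≤ 2. On the other hand G contains the 3-clique {0, 3, 4}. A clique must lie in a single bag of any decomposition, so no decomposition can have width below 2. Hence tw(G) = 2 exactly.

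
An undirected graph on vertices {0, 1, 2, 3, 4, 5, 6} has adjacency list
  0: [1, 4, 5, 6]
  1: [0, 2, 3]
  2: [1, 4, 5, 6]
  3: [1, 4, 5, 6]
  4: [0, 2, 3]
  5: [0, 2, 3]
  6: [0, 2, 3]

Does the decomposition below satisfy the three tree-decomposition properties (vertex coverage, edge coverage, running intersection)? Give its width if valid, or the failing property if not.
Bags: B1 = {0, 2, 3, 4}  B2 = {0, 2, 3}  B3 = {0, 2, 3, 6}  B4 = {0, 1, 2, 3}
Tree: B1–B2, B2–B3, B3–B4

No — vertex 5 appears in no bag.

A tree decomposition must satisfy three properties: every vertex lies in some bag; for every edge, both endpoints lie together in some bag; and for every vertex, the bags containing it form a connected subtree. Here vertex 5 appears in no bag, so the decomposition is invalid.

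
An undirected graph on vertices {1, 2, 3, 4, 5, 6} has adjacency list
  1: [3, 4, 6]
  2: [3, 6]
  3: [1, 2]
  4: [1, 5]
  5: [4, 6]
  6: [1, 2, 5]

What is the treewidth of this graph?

2

A width-2 tree decomposition is:
Bags: B1 = {4, 5, 6}  B2 = {1, 4, 6}  B3 = {1, 2, 6}  B4 = {1, 2, 3}
Tree: B1–B2, B2–B3, B3–B4
The largest bag has 3 vertices, giving width 2; this decomposition certifies tw(G) ≤ 2. The edges 5–4–1–6–5 form a cycle, so G is not a tree and its treewidth is at least 2. Therefore the treewidth is 2.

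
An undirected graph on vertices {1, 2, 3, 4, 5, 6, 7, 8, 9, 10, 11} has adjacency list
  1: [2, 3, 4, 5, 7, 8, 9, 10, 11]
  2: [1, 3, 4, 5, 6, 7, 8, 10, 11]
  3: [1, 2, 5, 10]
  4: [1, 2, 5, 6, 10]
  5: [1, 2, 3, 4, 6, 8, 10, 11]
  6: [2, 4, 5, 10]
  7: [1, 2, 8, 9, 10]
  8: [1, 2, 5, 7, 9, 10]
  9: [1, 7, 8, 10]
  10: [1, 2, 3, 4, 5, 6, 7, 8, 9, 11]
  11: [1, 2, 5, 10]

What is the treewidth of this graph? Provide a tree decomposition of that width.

Treewidth 4.
One optimal decomposition is:
Bags: B1 = {1, 2, 4, 5, 10}  B2 = {2, 4, 5, 6, 10}  B3 = {1, 2, 5, 8, 10}  B4 = {1, 2, 7, 8, 10}  B5 = {1, 2, 5, 10, 11}  B6 = {1, 2, 3, 5, 10}  B7 = {1, 7, 8, 9, 10}
Tree: B1–B2, B1–B3, B3–B4, B3–B5, B5–B6, B4–B7

Each bag holds 5 vertices, so the decomposition has width 4, which upper-bounds the treewidth. Conversely, {1, 7, 8, 9, 10} is a clique of size 5, and the vertices of any clique must share a bag in every tree decomposition; so some bag has ≥ 5 vertices and tw(G) ≥ 4. Combining the bounds, tw(G) = 4.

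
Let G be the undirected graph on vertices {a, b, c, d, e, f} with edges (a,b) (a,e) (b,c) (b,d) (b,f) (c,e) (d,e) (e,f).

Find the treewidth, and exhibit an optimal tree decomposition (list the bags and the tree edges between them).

Treewidth 2.
Bags: B1 = {b, c, e}  B2 = {b, d, e}  B3 = {b, e, f}  B4 = {a, b, e}
Tree: B1–B2, B2–B3, B3–B4

Every bag has size at most 3, so the width is 3 − 1 = 2 and tw(G) ≤ 2. For the lower bound, G contains the cycle c–b–d–e–c, so G is not a forest; only forests have treewidth ≤ 1, hence tw(G) ≥ 2. Hence tw(G) = 2 exactly.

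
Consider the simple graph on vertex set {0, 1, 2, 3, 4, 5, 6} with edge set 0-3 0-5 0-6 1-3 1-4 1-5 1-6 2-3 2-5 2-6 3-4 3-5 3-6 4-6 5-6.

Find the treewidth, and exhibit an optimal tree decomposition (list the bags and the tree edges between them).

The largest bag has 4 vertices, giving width 3; this decomposition certifies tw(G) ≤ 3. For the lower bound, the 4 vertices {1, 3, 4, 6} are pairwise adjacent, and any tree decomposition puts a clique entirely inside one bag — forcing width ≥ 3. Therefore the treewidth is 3.

Treewidth 3.
One optimal decomposition is:
Bags: B1 = {1, 3, 4, 6}  B2 = {1, 3, 5, 6}  B3 = {0, 3, 5, 6}  B4 = {2, 3, 5, 6}
Tree: B1–B2, B2–B3, B3–B4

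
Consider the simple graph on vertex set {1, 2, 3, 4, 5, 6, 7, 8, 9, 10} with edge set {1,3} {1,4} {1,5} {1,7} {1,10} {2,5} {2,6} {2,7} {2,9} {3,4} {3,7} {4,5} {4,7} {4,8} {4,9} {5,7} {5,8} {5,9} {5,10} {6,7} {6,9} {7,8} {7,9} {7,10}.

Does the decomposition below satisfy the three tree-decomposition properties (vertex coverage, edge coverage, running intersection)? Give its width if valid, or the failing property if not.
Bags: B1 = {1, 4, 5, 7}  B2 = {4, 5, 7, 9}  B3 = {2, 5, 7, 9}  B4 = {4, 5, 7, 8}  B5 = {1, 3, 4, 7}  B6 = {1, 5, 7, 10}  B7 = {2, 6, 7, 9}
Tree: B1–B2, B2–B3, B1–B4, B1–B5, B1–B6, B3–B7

Yes; width 3.

Every vertex of G appears in some bag (union = {1, 2, 3, 4, 5, 6, 7, 8, 9, 10}); every edge is covered by a bag; and for each vertex v the set of bags containing v is connected in the bag tree. The decomposition is therefore valid. The largest bag has 4 vertices, so the width is 3.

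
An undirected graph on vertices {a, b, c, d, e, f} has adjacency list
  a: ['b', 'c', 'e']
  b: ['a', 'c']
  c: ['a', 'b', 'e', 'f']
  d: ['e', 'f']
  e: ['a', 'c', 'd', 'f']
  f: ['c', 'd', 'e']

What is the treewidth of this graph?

2

A width-2 tree decomposition is:
Bags: B1 = {d, e, f}  B2 = {c, e, f}  B3 = {a, c, e}  B4 = {a, b, c}
Tree: B1–B2, B2–B3, B3–B4
Every bag has size at most 3, so the width is 3 − 1 = 2 and tw(G) ≤ 2. For the lower bound, the 3 vertices {d, e, f} are pairwise adjacent, and any tree decomposition puts a clique entirely inside one bag — forcing width ≥ 2. Combining the bounds, tw(G) = 2.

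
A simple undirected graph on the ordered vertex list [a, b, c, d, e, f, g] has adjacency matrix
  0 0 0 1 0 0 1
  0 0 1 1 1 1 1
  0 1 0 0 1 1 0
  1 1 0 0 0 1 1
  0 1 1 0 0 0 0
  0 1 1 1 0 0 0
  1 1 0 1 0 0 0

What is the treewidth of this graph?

2

A width-2 tree decomposition is:
Bags: B1 = {b, c, f}  B2 = {b, c, e}  B3 = {b, d, f}  B4 = {b, d, g}  B5 = {a, d, g}
Tree: B1–B2, B1–B3, B3–B4, B4–B5
Each bag holds 3 vertices, so the decomposition has width 2, which upper-bounds the treewidth. For the lower bound, the 3 vertices {a, d, g} are pairwise adjacent, and any tree decomposition puts a clique entirely inside one bag — forcing width ≥ 2. The upper and lower bounds meet at 2, so that is the treewidth.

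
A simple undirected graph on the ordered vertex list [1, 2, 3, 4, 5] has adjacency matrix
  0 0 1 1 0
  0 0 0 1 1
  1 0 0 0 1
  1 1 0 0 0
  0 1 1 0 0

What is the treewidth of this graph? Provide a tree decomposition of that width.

Every bag has size at most 3, so the width is 3 − 1 = 2 and tw(G) ≤ 2. For the lower bound, G contains the cycle 4–2–5–3–1–4, so G is not a forest; only forests have treewidth ≤ 1, hence tw(G) ≥ 2. The upper and lower bounds meet at 2, so that is the treewidth.

Treewidth 2.
One such decomposition:
Bags: B1 = {2, 4, 5}  B2 = {3, 4, 5}  B3 = {1, 3, 4}
Tree: B1–B2, B2–B3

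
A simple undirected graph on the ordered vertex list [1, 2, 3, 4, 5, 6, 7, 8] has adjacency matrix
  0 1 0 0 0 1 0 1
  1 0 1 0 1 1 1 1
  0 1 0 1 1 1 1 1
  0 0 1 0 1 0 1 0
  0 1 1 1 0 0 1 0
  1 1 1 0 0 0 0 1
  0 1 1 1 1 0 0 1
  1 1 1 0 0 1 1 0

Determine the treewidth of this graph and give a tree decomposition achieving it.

Every bag has size at most 4, so the width is 4 − 1 = 3 and tw(G) ≤ 3. For the lower bound, the 4 vertices {1, 2, 6, 8} are pairwise adjacent, and any tree decomposition puts a clique entirely inside one bag — forcing width ≥ 3. The upper and lower bounds meet at 3, so that is the treewidth.

Treewidth 3.
Bags: B1 = {1, 2, 6, 8}  B2 = {2, 3, 6, 8}  B3 = {2, 3, 7, 8}  B4 = {2, 3, 5, 7}  B5 = {3, 4, 5, 7}
Tree: B1–B2, B2–B3, B3–B4, B4–B5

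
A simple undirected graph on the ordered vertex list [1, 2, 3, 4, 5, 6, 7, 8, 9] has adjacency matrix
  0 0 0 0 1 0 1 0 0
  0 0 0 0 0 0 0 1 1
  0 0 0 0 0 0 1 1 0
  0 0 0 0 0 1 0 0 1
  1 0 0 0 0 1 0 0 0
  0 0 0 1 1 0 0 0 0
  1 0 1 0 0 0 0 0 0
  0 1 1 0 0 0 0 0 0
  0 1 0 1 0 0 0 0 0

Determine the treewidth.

2

A width-2 tree decomposition is:
Bags: B1 = {2, 3, 8}  B2 = {2, 3, 7}  B3 = {1, 2, 7}  B4 = {1, 2, 5}  B5 = {2, 5, 6}  B6 = {2, 4, 6}  B7 = {2, 4, 9}
Tree: B1–B2, B2–B3, B3–B4, B4–B5, B5–B6, B6–B7
The largest bag has 3 vertices, giving width 2; this decomposition certifies tw(G) ≤ 2. Since 2–8–3–7–1–5–6–4–9–2 is a cycle in G, G is not acyclic. Forests are exactly the graphs of treewidth ≤ 1, so tw(G) ≥ 2. Combining the bounds, tw(G) = 2.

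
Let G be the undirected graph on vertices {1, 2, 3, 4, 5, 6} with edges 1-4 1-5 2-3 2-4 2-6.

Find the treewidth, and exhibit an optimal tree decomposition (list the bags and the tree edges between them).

Each bag holds 2 vertices, so the decomposition has width 1, which upper-bounds the treewidth. G has an edge, so its treewidth is at least 1. Therefore the treewidth is 1.

Treewidth 1.
One optimal decomposition is:
Bags: B1 = {1, 4}  B2 = {1, 5}  B3 = {2, 4}  B4 = {2, 3}  B5 = {2, 6}
Tree: B1–B2, B1–B3, B3–B4, B4–B5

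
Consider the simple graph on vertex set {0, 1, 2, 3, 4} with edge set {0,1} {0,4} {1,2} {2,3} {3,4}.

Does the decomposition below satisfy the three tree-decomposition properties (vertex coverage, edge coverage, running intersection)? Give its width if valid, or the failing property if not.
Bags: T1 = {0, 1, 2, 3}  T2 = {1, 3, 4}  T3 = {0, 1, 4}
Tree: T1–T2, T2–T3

A tree decomposition must satisfy three properties: every vertex lies in some bag; for every edge, both endpoints lie together in some bag; and for every vertex, the bags containing it form a connected subtree. Here bags containing vertex 0 are not connected in the tree, so the decomposition is invalid.

No — bags containing vertex 0 are not connected in the tree.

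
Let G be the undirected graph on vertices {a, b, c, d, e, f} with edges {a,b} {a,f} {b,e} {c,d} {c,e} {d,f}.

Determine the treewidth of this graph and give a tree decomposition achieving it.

Each bag holds 3 vertices, so the decomposition has width 2, which upper-bounds the treewidth. For the lower bound, G contains the cycle e–c–d–f–a–b–e, so G is not a forest; only forests have treewidth ≤ 1, hence tw(G) ≥ 2. Combining the bounds, tw(G) = 2.

Treewidth 2.
One optimal decomposition is:
Bags: B1 = {c, d, e}  B2 = {d, e, f}  B3 = {a, e, f}  B4 = {a, b, e}
Tree: B1–B2, B2–B3, B3–B4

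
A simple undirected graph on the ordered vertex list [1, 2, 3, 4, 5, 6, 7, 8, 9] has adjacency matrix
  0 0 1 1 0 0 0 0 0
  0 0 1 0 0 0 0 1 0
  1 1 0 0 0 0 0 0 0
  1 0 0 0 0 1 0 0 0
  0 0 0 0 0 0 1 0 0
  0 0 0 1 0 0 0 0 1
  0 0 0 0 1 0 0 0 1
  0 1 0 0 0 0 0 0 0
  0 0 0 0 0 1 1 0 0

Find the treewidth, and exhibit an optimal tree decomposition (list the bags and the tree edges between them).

Treewidth 1.
One optimal decomposition is:
Bags: B1 = {2, 8}  B2 = {2, 3}  B3 = {1, 3}  B4 = {1, 4}  B5 = {4, 6}  B6 = {6, 9}  B7 = {7, 9}  B8 = {5, 7}
Tree: B1–B2, B2–B3, B3–B4, B4–B5, B5–B6, B6–B7, B7–B8

Each bag holds 2 vertices, so the decomposition has width 1, which upper-bounds the treewidth. Since G has at least one edge (e.g. 8–2), it is not an edgeless graph, so tw(G) ≥ 1. The upper and lower bounds meet at 1, so that is the treewidth.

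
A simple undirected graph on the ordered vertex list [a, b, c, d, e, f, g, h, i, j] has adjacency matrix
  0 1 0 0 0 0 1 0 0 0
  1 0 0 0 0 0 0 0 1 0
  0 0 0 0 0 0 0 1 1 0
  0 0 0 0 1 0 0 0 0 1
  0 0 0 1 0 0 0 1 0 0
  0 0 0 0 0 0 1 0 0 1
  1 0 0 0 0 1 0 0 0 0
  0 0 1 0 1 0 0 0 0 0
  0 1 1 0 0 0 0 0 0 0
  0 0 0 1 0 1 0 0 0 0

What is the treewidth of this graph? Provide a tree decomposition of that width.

Treewidth 2.
Bags: B1 = {d, e, j}  B2 = {e, h, j}  B3 = {c, h, j}  B4 = {c, i, j}  B5 = {b, i, j}  B6 = {a, b, j}  B7 = {a, g, j}  B8 = {f, g, j}
Tree: B1–B2, B2–B3, B3–B4, B4–B5, B5–B6, B6–B7, B7–B8

The largest bag has 3 vertices, giving width 2; this decomposition certifies tw(G) ≤ 2. For the lower bound, G contains the cycle j–d–e–h–c–i–b–a–g–f–j, so G is not a forest; only forests have treewidth ≤ 1, hence tw(G) ≥ 2. The upper and lower bounds meet at 2, so that is the treewidth.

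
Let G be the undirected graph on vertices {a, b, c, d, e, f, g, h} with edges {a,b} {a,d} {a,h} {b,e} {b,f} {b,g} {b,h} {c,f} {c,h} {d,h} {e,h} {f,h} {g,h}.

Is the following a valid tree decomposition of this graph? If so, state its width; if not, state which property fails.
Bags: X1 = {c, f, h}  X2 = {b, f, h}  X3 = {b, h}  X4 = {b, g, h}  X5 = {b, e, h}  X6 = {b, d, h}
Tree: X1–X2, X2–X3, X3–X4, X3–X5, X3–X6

A tree decomposition must satisfy three properties: every vertex lies in some bag; for every edge, both endpoints lie together in some bag; and for every vertex, the bags containing it form a connected subtree. Here vertex a appears in no bag, so the decomposition is invalid.

No — vertex a appears in no bag.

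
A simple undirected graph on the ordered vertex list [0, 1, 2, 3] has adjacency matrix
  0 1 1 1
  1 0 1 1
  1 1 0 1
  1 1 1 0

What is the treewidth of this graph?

A width-3 tree decomposition is:
Bags: B1 = {0, 1, 2, 3}
Tree: (single bag)
A single bag containing all 4 vertices is trivially a valid decomposition of width 3. For the lower bound, the 4 vertices {0, 1, 2, 3} are pairwise adjacent, and any tree decomposition puts a clique entirely inside one bag — forcing width ≥ 3. Combining the bounds, tw(G) = 3.

3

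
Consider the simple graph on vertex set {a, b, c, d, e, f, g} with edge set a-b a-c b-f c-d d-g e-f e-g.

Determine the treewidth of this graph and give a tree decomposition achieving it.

Treewidth 2.
One such decomposition:
Bags: B1 = {e, f, g}  B2 = {b, f, g}  B3 = {a, b, g}  B4 = {a, c, g}  B5 = {c, d, g}
Tree: B1–B2, B2–B3, B3–B4, B4–B5

Each bag holds 3 vertices, so the decomposition has width 2, which upper-bounds the treewidth. Since g–e–f–b–a–c–d–g is a cycle in G, G is not acyclic. Forests are exactly the graphs of treewidth ≤ 1, so tw(G) ≥ 2. Hence tw(G) = 2 exactly.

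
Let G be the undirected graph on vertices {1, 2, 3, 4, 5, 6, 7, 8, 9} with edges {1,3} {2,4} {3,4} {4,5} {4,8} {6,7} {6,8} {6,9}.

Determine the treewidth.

A width-1 tree decomposition is:
Bags: B1 = {3, 4}  B2 = {4, 5}  B3 = {4, 8}  B4 = {6, 8}  B5 = {1, 3}  B6 = {2, 4}  B7 = {6, 7}  B8 = {6, 9}
Tree: B1–B2, B1–B3, B3–B4, B1–B5, B3–B6, B4–B7, B4–B8
Each bag holds 2 vertices, so the decomposition has width 1, which upper-bounds the treewidth. Any graph with an edge has treewidth ≥ 1, and G has the edge 4–3. Therefore the treewidth is 1.

1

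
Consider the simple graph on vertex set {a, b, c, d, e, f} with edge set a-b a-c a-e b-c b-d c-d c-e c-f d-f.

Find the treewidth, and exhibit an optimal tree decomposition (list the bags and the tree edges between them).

Treewidth 2.
One such decomposition:
Bags: B1 = {a, b, c}  B2 = {b, c, d}  B3 = {c, d, f}  B4 = {a, c, e}
Tree: B1–B2, B2–B3, B1–B4

Every bag has size at most 3, so the width is 3 − 1 = 2 and tw(G) ≤ 2. For the lower bound, the 3 vertices {c, d, f} are pairwise adjacent, and any tree decomposition puts a clique entirely inside one bag — forcing width ≥ 2. Hence tw(G) = 2 exactly.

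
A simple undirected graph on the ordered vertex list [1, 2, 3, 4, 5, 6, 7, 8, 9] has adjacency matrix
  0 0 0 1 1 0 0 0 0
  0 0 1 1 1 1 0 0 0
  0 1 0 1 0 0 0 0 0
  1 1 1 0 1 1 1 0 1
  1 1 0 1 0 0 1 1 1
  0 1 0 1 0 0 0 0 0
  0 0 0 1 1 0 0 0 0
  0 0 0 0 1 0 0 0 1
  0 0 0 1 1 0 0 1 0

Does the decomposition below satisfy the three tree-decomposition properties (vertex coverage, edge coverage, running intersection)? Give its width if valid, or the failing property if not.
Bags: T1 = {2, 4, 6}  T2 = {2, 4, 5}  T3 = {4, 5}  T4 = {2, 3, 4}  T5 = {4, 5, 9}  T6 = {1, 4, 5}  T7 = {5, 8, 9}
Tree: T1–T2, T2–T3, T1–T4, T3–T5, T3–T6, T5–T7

No — vertex 7 appears in no bag.

A tree decomposition must satisfy three properties: every vertex lies in some bag; for every edge, both endpoints lie together in some bag; and for every vertex, the bags containing it form a connected subtree. Here vertex 7 appears in no bag, so the decomposition is invalid.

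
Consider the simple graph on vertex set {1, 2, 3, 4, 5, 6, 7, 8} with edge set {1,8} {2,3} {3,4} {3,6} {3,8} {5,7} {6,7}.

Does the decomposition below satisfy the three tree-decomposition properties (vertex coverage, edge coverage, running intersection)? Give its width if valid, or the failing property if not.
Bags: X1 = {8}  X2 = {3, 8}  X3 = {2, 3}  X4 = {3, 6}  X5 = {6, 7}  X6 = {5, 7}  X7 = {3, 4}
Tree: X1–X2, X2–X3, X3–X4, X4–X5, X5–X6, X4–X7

A tree decomposition must satisfy three properties: every vertex lies in some bag; for every edge, both endpoints lie together in some bag; and for every vertex, the bags containing it form a connected subtree. Here vertex 1 appears in no bag, so the decomposition is invalid.

No — vertex 1 appears in no bag.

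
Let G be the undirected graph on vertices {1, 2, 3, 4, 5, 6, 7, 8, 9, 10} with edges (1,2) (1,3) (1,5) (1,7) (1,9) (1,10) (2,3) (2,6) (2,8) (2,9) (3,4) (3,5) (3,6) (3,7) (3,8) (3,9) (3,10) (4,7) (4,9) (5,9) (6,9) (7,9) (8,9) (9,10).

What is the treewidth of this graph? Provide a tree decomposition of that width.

Treewidth 3.
Bags: B1 = {1, 3, 9, 10}  B2 = {1, 2, 3, 9}  B3 = {2, 3, 6, 9}  B4 = {1, 3, 5, 9}  B5 = {1, 3, 7, 9}  B6 = {3, 4, 7, 9}  B7 = {2, 3, 8, 9}
Tree: B1–B2, B2–B3, B1–B4, B4–B5, B5–B6, B3–B7

Every bag has size at most 4, so the width is 4 − 1 = 3 and tw(G) ≤ 3. Conversely, {2, 3, 8, 9} is a clique of size 4, and the vertices of any clique must share a bag in every tree decomposition; so some bag has ≥ 4 vertices and tw(G) ≥ 3. Hence tw(G) = 3 exactly.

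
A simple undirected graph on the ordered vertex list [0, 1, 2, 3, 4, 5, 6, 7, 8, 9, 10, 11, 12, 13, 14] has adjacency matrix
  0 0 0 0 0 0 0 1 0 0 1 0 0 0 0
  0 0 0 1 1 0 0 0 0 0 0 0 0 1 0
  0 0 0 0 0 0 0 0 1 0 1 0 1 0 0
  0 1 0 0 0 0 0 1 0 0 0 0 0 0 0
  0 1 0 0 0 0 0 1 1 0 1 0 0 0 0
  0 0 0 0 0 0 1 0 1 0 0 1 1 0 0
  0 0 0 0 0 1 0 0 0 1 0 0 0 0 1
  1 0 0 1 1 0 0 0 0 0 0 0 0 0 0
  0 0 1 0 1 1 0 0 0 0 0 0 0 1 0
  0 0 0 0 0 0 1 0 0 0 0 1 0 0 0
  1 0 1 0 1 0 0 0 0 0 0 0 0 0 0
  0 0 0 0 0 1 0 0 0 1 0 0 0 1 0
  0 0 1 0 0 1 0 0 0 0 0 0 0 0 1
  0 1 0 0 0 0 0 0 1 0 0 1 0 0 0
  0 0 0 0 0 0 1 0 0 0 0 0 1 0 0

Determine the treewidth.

3

A width-3 tree decomposition is:
Bags: B1 = {0, 3, 7, 10}  B2 = {3, 4, 7, 10}  B3 = {1, 3, 4, 10}  B4 = {1, 2, 4, 10}  B5 = {1, 2, 4, 8}  B6 = {1, 2, 8, 13}  B7 = {2, 8, 12, 13}  B8 = {5, 8, 12, 13}  B9 = {5, 11, 12, 13}  B10 = {5, 11, 12, 14}  B11 = {5, 6, 11, 14}  B12 = {6, 9, 11, 14}
Tree: B1–B2, B2–B3, B3–B4, B4–B5, B5–B6, B6–B7, B7–B8, B8–B9, B9–B10, B10–B11, B11–B12
Every bag has size at most 4, so the width is 4 − 1 = 3 and tw(G) ≤ 3. For the lower bound: the 4 vertex sets {0,3,7}, {10}, {4}, {1,2,8,13} are disjoint, each induces a connected subgraph, and every pair is joined by at least one edge of G. Contracting each set to a single vertex therefore yields K_{4} as a minor, and since treewidth is minor-monotone, tw(G) ≥ tw(K_{4}) = 3. Combining the bounds, tw(G) = 3.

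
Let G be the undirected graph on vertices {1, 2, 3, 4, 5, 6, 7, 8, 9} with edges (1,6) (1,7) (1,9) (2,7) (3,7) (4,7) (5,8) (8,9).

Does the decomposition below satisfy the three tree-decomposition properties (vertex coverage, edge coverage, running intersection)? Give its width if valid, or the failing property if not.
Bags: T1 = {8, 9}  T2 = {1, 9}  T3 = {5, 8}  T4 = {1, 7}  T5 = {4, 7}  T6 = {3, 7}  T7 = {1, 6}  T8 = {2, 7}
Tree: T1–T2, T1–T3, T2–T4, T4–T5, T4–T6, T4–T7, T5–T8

Yes; width 1.

Every vertex of G appears in some bag (union = {1, 2, 3, 4, 5, 6, 7, 8, 9}); every edge is covered by a bag; and for each vertex v the set of bags containing v is connected in the bag tree. The decomposition is therefore valid. The largest bag has 2 vertices, so the width is 1.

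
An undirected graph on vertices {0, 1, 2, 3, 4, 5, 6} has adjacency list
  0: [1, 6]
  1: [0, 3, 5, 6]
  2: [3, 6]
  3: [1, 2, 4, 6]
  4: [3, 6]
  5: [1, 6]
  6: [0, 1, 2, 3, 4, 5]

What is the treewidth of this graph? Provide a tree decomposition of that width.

The largest bag has 3 vertices, giving width 2; this decomposition certifies tw(G) ≤ 2. On the other hand G contains the 3-clique {0, 1, 6}. A clique must lie in a single bag of any decomposition, so no decomposition can have width below 2. Hence tw(G) = 2 exactly.

Treewidth 2.
One such decomposition:
Bags: B1 = {1, 3, 6}  B2 = {2, 3, 6}  B3 = {0, 1, 6}  B4 = {1, 5, 6}  B5 = {3, 4, 6}
Tree: B1–B2, B1–B3, B1–B4, B2–B5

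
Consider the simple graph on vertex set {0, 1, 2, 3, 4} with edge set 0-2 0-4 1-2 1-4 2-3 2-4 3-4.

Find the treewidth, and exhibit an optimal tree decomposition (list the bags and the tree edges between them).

Each bag holds 3 vertices, so the decomposition has width 2, which upper-bounds the treewidth. For the lower bound, the 3 vertices {0, 2, 4} are pairwise adjacent, and any tree decomposition puts a clique entirely inside one bag — forcing width ≥ 2. Therefore the treewidth is 2.

Treewidth 2.
Bags: B1 = {2, 3, 4}  B2 = {0, 2, 4}  B3 = {1, 2, 4}
Tree: B1–B2, B1–B3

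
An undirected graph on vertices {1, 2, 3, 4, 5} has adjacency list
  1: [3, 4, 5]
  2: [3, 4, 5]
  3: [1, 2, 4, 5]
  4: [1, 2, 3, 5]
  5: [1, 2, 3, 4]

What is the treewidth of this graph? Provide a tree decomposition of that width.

Treewidth 3.
Bags: B1 = {1, 3, 4, 5}  B2 = {2, 3, 4, 5}
Tree: B1–B2

Every bag has size at most 4, so the width is 4 − 1 = 3 and tw(G) ≤ 3. For the lower bound, the 4 vertices {1, 3, 4, 5} are pairwise adjacent, and any tree decomposition puts a clique entirely inside one bag — forcing width ≥ 3. Therefore the treewidth is 3.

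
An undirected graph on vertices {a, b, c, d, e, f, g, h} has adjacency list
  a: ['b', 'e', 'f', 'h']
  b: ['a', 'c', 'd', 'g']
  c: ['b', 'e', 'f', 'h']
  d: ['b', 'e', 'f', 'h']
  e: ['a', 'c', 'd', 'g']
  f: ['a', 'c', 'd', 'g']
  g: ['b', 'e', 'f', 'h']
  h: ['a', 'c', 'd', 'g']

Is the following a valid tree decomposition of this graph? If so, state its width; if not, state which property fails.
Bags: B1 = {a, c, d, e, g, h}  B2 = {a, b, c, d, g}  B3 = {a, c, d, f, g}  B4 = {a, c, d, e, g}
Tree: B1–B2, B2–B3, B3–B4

A tree decomposition must satisfy three properties: every vertex lies in some bag; for every edge, both endpoints lie together in some bag; and for every vertex, the bags containing it form a connected subtree. Here bags containing vertex e are not connected in the tree, so the decomposition is invalid.

No — bags containing vertex e are not connected in the tree.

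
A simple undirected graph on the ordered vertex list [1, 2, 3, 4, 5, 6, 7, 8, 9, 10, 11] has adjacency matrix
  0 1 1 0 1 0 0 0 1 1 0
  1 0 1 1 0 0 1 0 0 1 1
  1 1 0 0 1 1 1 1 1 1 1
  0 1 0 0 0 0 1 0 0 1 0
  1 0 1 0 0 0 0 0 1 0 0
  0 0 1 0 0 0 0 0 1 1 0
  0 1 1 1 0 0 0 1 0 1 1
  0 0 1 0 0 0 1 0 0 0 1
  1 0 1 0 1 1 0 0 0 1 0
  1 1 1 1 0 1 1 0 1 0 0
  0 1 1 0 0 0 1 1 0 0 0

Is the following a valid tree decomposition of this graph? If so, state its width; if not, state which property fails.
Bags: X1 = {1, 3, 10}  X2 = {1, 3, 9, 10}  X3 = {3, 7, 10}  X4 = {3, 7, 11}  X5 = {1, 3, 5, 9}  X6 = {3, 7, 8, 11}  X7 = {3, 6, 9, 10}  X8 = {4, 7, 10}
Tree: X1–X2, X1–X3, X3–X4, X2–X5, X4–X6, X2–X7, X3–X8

No — vertex 2 appears in no bag.

A tree decomposition must satisfy three properties: every vertex lies in some bag; for every edge, both endpoints lie together in some bag; and for every vertex, the bags containing it form a connected subtree. Here vertex 2 appears in no bag, so the decomposition is invalid.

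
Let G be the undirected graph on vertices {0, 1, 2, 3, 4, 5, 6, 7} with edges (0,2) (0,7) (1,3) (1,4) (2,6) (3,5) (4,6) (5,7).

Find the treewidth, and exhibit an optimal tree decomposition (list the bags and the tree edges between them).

Every bag has size at most 3, so the width is 3 − 1 = 2 and tw(G) ≤ 2. For the lower bound, G contains the cycle 6–4–1–3–5–7–0–2–6, so G is not a forest; only forests have treewidth ≤ 1, hence tw(G) ≥ 2. Hence tw(G) = 2 exactly.

Treewidth 2.
Bags: B1 = {1, 4, 6}  B2 = {1, 3, 6}  B3 = {3, 5, 6}  B4 = {5, 6, 7}  B5 = {0, 6, 7}  B6 = {0, 2, 6}
Tree: B1–B2, B2–B3, B3–B4, B4–B5, B5–B6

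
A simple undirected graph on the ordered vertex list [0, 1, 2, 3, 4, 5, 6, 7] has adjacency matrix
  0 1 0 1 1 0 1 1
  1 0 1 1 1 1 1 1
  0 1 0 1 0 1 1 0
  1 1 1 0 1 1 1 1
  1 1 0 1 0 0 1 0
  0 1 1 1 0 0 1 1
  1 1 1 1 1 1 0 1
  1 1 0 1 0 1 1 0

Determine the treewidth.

4

A width-4 tree decomposition is:
Bags: B1 = {0, 1, 3, 4, 6}  B2 = {0, 1, 3, 6, 7}  B3 = {1, 3, 5, 6, 7}  B4 = {1, 2, 3, 5, 6}
Tree: B1–B2, B2–B3, B3–B4
Every bag has size at most 5, so the width is 5 − 1 = 4 and tw(G) ≤ 4. Conversely, {0, 1, 3, 4, 6} is a clique of size 5, and the vertices of any clique must share a bag in every tree decomposition; so some bag has ≥ 5 vertices and tw(G) ≥ 4. Hence tw(G) = 4 exactly.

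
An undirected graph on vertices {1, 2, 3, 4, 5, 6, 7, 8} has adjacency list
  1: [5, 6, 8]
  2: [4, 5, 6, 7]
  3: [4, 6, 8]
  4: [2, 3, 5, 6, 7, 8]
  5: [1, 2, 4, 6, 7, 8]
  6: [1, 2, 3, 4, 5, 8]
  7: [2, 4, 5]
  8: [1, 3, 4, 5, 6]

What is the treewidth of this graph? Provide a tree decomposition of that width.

Each bag holds 4 vertices, so the decomposition has width 3, which upper-bounds the treewidth. For the lower bound, the 4 vertices {1, 5, 6, 8} are pairwise adjacent, and any tree decomposition puts a clique entirely inside one bag — forcing width ≥ 3. Therefore the treewidth is 3.

Treewidth 3.
One such decomposition:
Bags: B1 = {2, 4, 5, 6}  B2 = {4, 5, 6, 8}  B3 = {2, 4, 5, 7}  B4 = {3, 4, 6, 8}  B5 = {1, 5, 6, 8}
Tree: B1–B2, B1–B3, B2–B4, B2–B5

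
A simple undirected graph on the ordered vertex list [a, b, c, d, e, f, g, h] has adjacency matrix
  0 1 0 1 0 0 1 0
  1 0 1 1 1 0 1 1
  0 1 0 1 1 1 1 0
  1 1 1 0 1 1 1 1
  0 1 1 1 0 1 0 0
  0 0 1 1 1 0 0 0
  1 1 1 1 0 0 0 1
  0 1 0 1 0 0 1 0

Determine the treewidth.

A width-3 tree decomposition is:
Bags: B1 = {b, c, d, g}  B2 = {b, c, d, e}  B3 = {b, d, g, h}  B4 = {c, d, e, f}  B5 = {a, b, d, g}
Tree: B1–B2, B1–B3, B2–B4, B3–B5
Every bag has size at most 4, so the width is 4 − 1 = 3 and tw(G) ≤ 3. For the lower bound, the 4 vertices {c, d, e, f} are pairwise adjacent, and any tree decomposition puts a clique entirely inside one bag — forcing width ≥ 3. Combining the bounds, tw(G) = 3.

3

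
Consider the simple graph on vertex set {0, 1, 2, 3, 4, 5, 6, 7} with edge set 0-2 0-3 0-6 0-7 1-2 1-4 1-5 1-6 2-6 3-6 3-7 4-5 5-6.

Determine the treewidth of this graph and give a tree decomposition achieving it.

The largest bag has 3 vertices, giving width 2; this decomposition certifies tw(G) ≤ 2. On the other hand G contains the 3-clique {1, 4, 5}. A clique must lie in a single bag of any decomposition, so no decomposition can have width below 2. Therefore the treewidth is 2.

Treewidth 2.
One optimal decomposition is:
Bags: B1 = {1, 2, 6}  B2 = {0, 2, 6}  B3 = {0, 3, 6}  B4 = {1, 5, 6}  B5 = {1, 4, 5}  B6 = {0, 3, 7}
Tree: B1–B2, B2–B3, B1–B4, B4–B5, B3–B6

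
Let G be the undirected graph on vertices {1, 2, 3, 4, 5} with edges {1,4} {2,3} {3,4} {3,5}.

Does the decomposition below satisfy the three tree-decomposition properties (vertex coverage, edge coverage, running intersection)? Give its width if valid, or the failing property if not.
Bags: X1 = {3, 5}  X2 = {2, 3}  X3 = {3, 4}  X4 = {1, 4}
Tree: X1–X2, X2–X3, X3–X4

Every vertex of G appears in some bag (union = {1, 2, 3, 4, 5}); every edge is covered by a bag; and for each vertex v the set of bags containing v is connected in the bag tree. The decomposition is therefore valid. The largest bag has 2 vertices, so the width is 1.

Yes; width 1.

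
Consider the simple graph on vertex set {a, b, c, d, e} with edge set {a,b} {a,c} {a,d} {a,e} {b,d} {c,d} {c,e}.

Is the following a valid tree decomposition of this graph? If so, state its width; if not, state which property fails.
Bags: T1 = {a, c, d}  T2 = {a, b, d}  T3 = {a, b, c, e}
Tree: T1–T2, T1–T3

A tree decomposition must satisfy three properties: every vertex lies in some bag; for every edge, both endpoints lie together in some bag; and for every vertex, the bags containing it form a connected subtree. Here bags containing vertex b are not connected in the tree, so the decomposition is invalid.

No — bags containing vertex b are not connected in the tree.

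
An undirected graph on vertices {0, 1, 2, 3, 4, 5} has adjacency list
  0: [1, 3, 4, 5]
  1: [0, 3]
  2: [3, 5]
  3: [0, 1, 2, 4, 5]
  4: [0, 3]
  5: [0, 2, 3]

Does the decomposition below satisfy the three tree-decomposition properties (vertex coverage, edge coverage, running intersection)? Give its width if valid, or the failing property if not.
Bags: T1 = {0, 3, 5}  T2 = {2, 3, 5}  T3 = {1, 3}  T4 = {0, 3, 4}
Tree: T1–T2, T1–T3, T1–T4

No — edge (0,1) lies in no bag.

A tree decomposition must satisfy three properties: every vertex lies in some bag; for every edge, both endpoints lie together in some bag; and for every vertex, the bags containing it form a connected subtree. Here edge (0,1) lies in no bag, so the decomposition is invalid.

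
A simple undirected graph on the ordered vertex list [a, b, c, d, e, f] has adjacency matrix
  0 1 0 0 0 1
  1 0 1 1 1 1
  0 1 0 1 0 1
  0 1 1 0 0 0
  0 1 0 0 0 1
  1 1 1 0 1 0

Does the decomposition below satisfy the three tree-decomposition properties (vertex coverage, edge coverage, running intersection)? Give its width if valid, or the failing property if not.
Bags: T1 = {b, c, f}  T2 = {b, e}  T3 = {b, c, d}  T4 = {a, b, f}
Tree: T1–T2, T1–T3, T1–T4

No — edge (f,e) lies in no bag.

A tree decomposition must satisfy three properties: every vertex lies in some bag; for every edge, both endpoints lie together in some bag; and for every vertex, the bags containing it form a connected subtree. Here edge (f,e) lies in no bag, so the decomposition is invalid.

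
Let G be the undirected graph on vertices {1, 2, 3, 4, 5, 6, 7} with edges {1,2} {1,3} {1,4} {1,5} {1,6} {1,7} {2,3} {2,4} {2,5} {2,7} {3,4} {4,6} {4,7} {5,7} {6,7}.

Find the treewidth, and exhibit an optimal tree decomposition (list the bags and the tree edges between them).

Treewidth 3.
One optimal decomposition is:
Bags: B1 = {1, 2, 5, 7}  B2 = {1, 2, 4, 7}  B3 = {1, 4, 6, 7}  B4 = {1, 2, 3, 4}
Tree: B1–B2, B2–B3, B2–B4

Every bag has size at most 4, so the width is 4 − 1 = 3 and tw(G) ≤ 3. Conversely, {1, 2, 3, 4} is a clique of size 4, and the vertices of any clique must share a bag in every tree decomposition; so some bag has ≥ 4 vertices and tw(G) ≥ 3. Therefore the treewidth is 3.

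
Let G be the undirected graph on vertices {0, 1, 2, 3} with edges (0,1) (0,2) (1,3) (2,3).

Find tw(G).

2

A width-2 tree decomposition is:
Bags: B1 = {0, 1, 3}  B2 = {0, 2, 3}
Tree: B1–B2
The largest bag has 3 vertices, giving width 2; this decomposition certifies tw(G) ≤ 2. For the lower bound, G contains the cycle 3–1–0–2–3, so G is not a forest; only forests have treewidth ≤ 1, hence tw(G) ≥ 2. Therefore the treewidth is 2.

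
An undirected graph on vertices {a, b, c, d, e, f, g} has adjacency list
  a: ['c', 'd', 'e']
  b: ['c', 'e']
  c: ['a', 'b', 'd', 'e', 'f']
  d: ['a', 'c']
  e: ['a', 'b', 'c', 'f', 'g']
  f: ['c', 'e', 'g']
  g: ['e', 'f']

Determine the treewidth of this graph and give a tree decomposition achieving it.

Every bag has size at most 3, so the width is 3 − 1 = 2 and tw(G) ≤ 2. On the other hand G contains the 3-clique {e, f, g}. A clique must lie in a single bag of any decomposition, so no decomposition can have width below 2. Hence tw(G) = 2 exactly.

Treewidth 2.
One such decomposition:
Bags: B1 = {a, c, e}  B2 = {c, e, f}  B3 = {b, c, e}  B4 = {a, c, d}  B5 = {e, f, g}
Tree: B1–B2, B1–B3, B1–B4, B2–B5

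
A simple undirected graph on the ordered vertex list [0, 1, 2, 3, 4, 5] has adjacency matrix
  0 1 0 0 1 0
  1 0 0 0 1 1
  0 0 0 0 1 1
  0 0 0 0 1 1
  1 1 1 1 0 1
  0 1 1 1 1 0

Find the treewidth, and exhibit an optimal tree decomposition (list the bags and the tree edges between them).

The largest bag has 3 vertices, giving width 2; this decomposition certifies tw(G) ≤ 2. On the other hand G contains the 3-clique {0, 1, 4}. A clique must lie in a single bag of any decomposition, so no decomposition can have width below 2. Hence tw(G) = 2 exactly.

Treewidth 2.
Bags: B1 = {2, 4, 5}  B2 = {1, 4, 5}  B3 = {3, 4, 5}  B4 = {0, 1, 4}
Tree: B1–B2, B2–B3, B2–B4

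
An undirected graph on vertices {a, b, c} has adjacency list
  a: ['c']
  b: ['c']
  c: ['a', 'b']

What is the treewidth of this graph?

1

A width-1 tree decomposition is:
Bags: B1 = {b, c}  B2 = {a, c}
Tree: B1–B2
Each bag holds 2 vertices, so the decomposition has width 1, which upper-bounds the treewidth. G has an edge, so its treewidth is at least 1. The upper and lower bounds meet at 1, so that is the treewidth.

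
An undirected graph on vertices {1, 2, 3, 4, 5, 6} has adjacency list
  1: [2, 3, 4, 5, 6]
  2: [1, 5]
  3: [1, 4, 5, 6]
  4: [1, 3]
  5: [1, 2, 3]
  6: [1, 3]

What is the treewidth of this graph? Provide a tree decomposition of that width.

The largest bag has 3 vertices, giving width 2; this decomposition certifies tw(G) ≤ 2. On the other hand G contains the 3-clique {1, 2, 5}. A clique must lie in a single bag of any decomposition, so no decomposition can have width below 2. The upper and lower bounds meet at 2, so that is the treewidth.

Treewidth 2.
One optimal decomposition is:
Bags: B1 = {1, 2, 5}  B2 = {1, 3, 5}  B3 = {1, 3, 6}  B4 = {1, 3, 4}
Tree: B1–B2, B2–B3, B2–B4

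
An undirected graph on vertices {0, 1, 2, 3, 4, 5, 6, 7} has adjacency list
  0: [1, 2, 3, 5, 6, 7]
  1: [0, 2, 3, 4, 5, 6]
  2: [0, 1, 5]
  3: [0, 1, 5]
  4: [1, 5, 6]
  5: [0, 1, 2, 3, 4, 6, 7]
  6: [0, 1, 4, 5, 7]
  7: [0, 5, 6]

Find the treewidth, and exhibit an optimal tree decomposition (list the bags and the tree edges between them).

The largest bag has 4 vertices, giving width 3; this decomposition certifies tw(G) ≤ 3. For the lower bound, the 4 vertices {0, 1, 2, 5} are pairwise adjacent, and any tree decomposition puts a clique entirely inside one bag — forcing width ≥ 3. Hence tw(G) = 3 exactly.

Treewidth 3.
One such decomposition:
Bags: B1 = {1, 4, 5, 6}  B2 = {0, 1, 5, 6}  B3 = {0, 1, 2, 5}  B4 = {0, 1, 3, 5}  B5 = {0, 5, 6, 7}
Tree: B1–B2, B2–B3, B3–B4, B2–B5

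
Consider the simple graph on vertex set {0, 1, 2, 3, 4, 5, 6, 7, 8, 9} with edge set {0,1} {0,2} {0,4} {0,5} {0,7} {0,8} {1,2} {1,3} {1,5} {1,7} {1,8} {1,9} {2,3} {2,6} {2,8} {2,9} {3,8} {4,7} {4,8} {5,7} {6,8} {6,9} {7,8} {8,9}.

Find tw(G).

A width-3 tree decomposition is:
Bags: B1 = {0, 1, 7, 8}  B2 = {0, 1, 2, 8}  B3 = {1, 2, 3, 8}  B4 = {0, 4, 7, 8}  B5 = {1, 2, 8, 9}  B6 = {0, 1, 5, 7}  B7 = {2, 6, 8, 9}
Tree: B1–B2, B2–B3, B1–B4, B2–B5, B1–B6, B5–B7
Each bag holds 4 vertices, so the decomposition has width 3, which upper-bounds the treewidth. Conversely, {0, 1, 2, 8} is a clique of size 4, and the vertices of any clique must share a bag in every tree decomposition; so some bag has ≥ 4 vertices and tw(G) ≥ 3. The upper and lower bounds meet at 3, so that is the treewidth.

3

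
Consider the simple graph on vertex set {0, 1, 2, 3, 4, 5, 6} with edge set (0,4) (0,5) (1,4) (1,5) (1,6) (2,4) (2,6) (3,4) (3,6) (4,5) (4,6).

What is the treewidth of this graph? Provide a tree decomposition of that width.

Treewidth 2.
Bags: B1 = {1, 4, 6}  B2 = {2, 4, 6}  B3 = {3, 4, 6}  B4 = {1, 4, 5}  B5 = {0, 4, 5}
Tree: B1–B2, B1–B3, B1–B4, B4–B5

The largest bag has 3 vertices, giving width 2; this decomposition certifies tw(G) ≤ 2. For the lower bound, the 3 vertices {0, 4, 5} are pairwise adjacent, and any tree decomposition puts a clique entirely inside one bag — forcing width ≥ 2. Combining the bounds, tw(G) = 2.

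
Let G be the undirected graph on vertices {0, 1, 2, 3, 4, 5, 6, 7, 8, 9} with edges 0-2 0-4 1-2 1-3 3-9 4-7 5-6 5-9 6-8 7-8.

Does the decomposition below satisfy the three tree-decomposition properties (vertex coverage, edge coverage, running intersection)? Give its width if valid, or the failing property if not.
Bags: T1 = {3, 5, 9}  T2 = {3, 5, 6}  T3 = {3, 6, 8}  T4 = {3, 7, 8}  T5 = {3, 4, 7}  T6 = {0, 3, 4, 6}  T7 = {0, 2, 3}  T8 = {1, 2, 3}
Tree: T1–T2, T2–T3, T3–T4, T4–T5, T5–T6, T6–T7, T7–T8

No — bags containing vertex 6 are not connected in the tree.

A tree decomposition must satisfy three properties: every vertex lies in some bag; for every edge, both endpoints lie together in some bag; and for every vertex, the bags containing it form a connected subtree. Here bags containing vertex 6 are not connected in the tree, so the decomposition is invalid.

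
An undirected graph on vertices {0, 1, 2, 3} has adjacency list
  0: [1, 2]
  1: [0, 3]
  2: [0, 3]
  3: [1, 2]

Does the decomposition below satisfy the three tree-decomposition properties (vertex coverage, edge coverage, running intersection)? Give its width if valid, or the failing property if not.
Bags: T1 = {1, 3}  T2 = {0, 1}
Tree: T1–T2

A tree decomposition must satisfy three properties: every vertex lies in some bag; for every edge, both endpoints lie together in some bag; and for every vertex, the bags containing it form a connected subtree. Here vertex 2 appears in no bag, so the decomposition is invalid.

No — vertex 2 appears in no bag.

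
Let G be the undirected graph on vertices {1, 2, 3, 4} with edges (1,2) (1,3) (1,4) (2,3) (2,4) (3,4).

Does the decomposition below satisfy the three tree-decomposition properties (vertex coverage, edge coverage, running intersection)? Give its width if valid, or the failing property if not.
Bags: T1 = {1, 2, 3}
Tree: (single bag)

A tree decomposition must satisfy three properties: every vertex lies in some bag; for every edge, both endpoints lie together in some bag; and for every vertex, the bags containing it form a connected subtree. Here vertex 4 appears in no bag, so the decomposition is invalid.

No — vertex 4 appears in no bag.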